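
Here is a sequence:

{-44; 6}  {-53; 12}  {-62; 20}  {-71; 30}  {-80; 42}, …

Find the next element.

{-89; 56}

First part goes -44, -53, -62, -71, -80 → -89 (−9 each step).
For the second part, differences are 6, 8, 10, … (increasing by 2 each time): 6, 12, 20, 30, 42 → 56.
So the next element is {-89; 56}.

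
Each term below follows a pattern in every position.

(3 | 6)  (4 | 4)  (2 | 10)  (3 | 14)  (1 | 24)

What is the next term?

(2 | 38)

First slot — alternating steps +1, −2, +1, −2, …: 3, 4, 2, 3, 1 → 2.
For the second slot, each term is the sum of the two before it: 6, 4, 10, 14, 24 → 38.
So the next term is (2 | 38).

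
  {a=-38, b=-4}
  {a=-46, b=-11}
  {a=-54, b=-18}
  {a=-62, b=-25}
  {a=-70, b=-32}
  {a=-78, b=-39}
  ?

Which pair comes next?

{a=-86, b=-46}

A — −8 each step: -38, -46, -54, -62, -70, -78 → -86.
B goes -4, -11, -18, -25, -32, -39 → -46 (−7 each step).
Putting it together: {a=-86, b=-46}.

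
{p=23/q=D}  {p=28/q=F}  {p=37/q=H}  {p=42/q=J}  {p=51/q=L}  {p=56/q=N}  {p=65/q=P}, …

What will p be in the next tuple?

70

P — alternating steps +5, +9, +5, +9, …: 23, 28, 37, 42, 51, 56, 65 → 70.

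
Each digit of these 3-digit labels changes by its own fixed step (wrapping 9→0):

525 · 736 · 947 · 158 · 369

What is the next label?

First digit goes 5, 7, 9, 1, 3 → 5 (+2 each step, mod 10).
Second digit: +1 each step, mod 10, so 2, 3, 4, 5, 6 → 7.
Third digit goes 5, 6, 7, 8, 9 → 0 (+1 each step, mod 10).
Putting it together: 570.

570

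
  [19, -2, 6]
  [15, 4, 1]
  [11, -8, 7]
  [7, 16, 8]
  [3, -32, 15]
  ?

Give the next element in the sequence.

First component: −4 each step, so 19, 15, 11, 7, 3 → -1.
For the second component, ×(-2) each step: -2, 4, -8, 16, -32 → 64.
For the third component, each term is the sum of the two before it: 6, 1, 7, 8, 15 → 23.
Combining the parts gives [-1, 64, 23].

[-1, 64, 23]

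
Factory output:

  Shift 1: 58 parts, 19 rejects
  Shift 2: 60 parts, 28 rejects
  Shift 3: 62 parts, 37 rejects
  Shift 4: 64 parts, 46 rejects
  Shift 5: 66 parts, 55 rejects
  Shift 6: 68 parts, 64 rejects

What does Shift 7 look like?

70 parts, 73 rejects

Parts — +2 each step: 58, 60, 62, 64, 66, 68 → 70.
Rejects: 19, 28, 37, 46, 55, 64 → 73 (+9 each step).
Combining the parts gives 70 parts, 73 rejects.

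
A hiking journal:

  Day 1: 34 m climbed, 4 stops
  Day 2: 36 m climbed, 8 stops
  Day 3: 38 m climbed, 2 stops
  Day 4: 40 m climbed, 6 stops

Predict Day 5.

42 m climbed, 0 stops

M climbed: +2 each step; 34, 36, 38, 40 → 42.
For the stops, alternating steps +4, −6, +4, −6, …: 4, 8, 2, 6 → 0.
Combining the parts gives 42 m climbed, 0 stops.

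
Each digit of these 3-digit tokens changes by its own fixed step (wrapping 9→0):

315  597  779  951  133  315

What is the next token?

597

First digit: 3, 5, 7, 9, 1, 3 → 5 (+2 each step, mod 10).
Second digit: −2 each step, mod 10; 1, 9, 7, 5, 3, 1 → 9.
Third digit goes 5, 7, 9, 1, 3, 5 → 7 (+2 each step, mod 10).
Combining the parts gives 597.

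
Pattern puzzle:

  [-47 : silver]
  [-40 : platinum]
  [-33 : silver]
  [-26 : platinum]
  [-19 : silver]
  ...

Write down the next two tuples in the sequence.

[-12 : platinum], [-5 : silver]

First slot: +7 each step; -47, -40, -33, -26, -19 → -12 → -5.
Metal: alternates silver ↔ platinum; silver, platinum, silver, platinum, silver → platinum → silver.
Putting the parts together: [-12 : platinum] and then [-5 : silver].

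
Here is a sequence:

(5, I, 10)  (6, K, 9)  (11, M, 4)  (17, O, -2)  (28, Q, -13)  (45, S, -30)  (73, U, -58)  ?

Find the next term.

First entry goes 5, 6, 11, 17, 28, 45, 73 → 118 (each term is the sum of the two before it).
Letter — letters move forward 2 places in the alphabet: I, K, M, O, Q, S, U → W.
Third entry goes 10, 9, 4, -2, -13, -30, -58 → -103 (together with the first entry always sums to 15).
Putting it together: (118, W, -103).

(118, W, -103)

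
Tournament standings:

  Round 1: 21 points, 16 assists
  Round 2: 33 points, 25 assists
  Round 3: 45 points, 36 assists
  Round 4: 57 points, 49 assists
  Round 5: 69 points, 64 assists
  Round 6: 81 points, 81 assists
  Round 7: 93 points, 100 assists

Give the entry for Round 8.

Points — +12 each step: 21, 33, 45, 57, 69, 81, 93 → 105.
Assists: perfect squares: 4², 5², 6², …, so 16, 25, 36, 49, 64, 81, 100 → 121.
Combining the parts gives 105 points, 121 assists.

105 points, 121 assists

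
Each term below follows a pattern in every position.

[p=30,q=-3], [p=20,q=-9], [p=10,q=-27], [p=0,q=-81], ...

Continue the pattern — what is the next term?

P: −10 each step; 30, 20, 10, 0 → -10.
Q — ×3 each step: -3, -9, -27, -81 → -243.
Putting it together: [p=-10,q=-243].

[p=-10,q=-243]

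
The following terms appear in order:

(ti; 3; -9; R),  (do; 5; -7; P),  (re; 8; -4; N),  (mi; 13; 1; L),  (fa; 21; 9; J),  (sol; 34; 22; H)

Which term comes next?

(la; 55; 43; F)

Note: runs through the solfège scale do→ti, so ti, do, re, mi, fa, sol → la.
Second part — each term is the sum of the two before it: 3, 5, 8, 13, 21, 34 → 55.
Third part goes -9, -7, -4, 1, 9, 22 → 43 (always 12 less than the second part).
For the letter, letters move back 2 places in the alphabet: R, P, N, L, J, H → F.
So the next term is (la; 55; 43; F).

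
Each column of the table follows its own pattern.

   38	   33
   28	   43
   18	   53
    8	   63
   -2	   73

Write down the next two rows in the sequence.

-12  83; -22  93

First component: −10 each step, so 38, 28, 18, 8, -2 → -12 → -22.
Second component: together with the first component always sums to 71, so 33, 43, 53, 63, 73 → 83 → 93.
Putting the parts together: -12  83 and then -22  93.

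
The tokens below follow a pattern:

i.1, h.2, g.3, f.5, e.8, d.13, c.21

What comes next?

b.34

Letter goes i, h, g, f, e, d, c → b (letters move back 1 place in the alphabet).
Second component: 1, 2, 3, 5, 8, 13, 21 → 34 (each term is the sum of the two before it).
So the next token is b.34.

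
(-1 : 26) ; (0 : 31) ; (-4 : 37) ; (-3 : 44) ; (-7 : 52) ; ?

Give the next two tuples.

First value: alternating steps +1, −4, +1, −4, …; -1, 0, -4, -3, -7 → -6 → -10.
Second value — differences are 5, 6, 7, … (increasing by 1 each time): 26, 31, 37, 44, 52 → 61 → 71.
Putting the parts together: (-6 : 61) and then (-10 : 71).

(-6 : 61), (-10 : 71)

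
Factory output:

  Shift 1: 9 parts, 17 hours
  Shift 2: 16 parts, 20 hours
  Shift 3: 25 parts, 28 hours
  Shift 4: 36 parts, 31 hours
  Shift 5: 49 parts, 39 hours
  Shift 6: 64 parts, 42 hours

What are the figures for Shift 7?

For the parts, perfect squares: 3², 4², 5², …: 9, 16, 25, 36, 49, 64 → 81.
Hours: alternating steps +3, +8, +3, +8, …, so 17, 20, 28, 31, 39, 42 → 50.
Combining the parts gives 81 parts, 50 hours.

81 parts, 50 hours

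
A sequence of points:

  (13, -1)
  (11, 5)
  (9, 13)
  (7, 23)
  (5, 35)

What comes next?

(3, 49)

First value: −2 each step, so 13, 11, 9, 7, 5 → 3.
Second value: -1, 5, 13, 23, 35 → 49 (differences are 6, 8, 10, … (increasing by 2 each time)).
Putting it together: (3, 49).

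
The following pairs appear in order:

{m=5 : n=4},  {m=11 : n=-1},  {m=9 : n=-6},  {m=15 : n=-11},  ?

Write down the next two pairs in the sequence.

{m=13 : n=-16}, {m=19 : n=-21}

M: 5, 11, 9, 15 → 13 → 19 (alternating steps +6, −2, +6, −2, …).
N: −5 each step, so 4, -1, -6, -11 → -16 → -21.
So the next two pairs are {m=13 : n=-16} and {m=19 : n=-21}.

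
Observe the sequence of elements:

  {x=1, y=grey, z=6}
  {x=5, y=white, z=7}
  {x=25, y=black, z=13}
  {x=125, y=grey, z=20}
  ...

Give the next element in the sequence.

{x=625, y=white, z=33}

X: ×5 each step; 1, 5, 25, 125 → 625.
Y: grey, white, black, grey → white (repeats grey → white → black).
Z: each term is the sum of the two before it, so 6, 7, 13, 20 → 33.
Combining the parts gives {x=625, y=white, z=33}.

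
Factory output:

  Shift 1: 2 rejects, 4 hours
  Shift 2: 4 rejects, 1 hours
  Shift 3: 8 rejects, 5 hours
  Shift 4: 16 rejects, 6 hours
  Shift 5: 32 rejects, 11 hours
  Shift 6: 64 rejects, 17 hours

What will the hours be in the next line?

For the hours, each term is the sum of the two before it: 4, 1, 5, 6, 11, 17 → 28.

28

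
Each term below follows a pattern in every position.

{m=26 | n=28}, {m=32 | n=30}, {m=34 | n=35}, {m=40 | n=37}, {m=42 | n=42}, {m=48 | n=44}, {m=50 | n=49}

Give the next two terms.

For the m, alternating steps +6, +2, +6, +2, …: 26, 32, 34, 40, 42, 48, 50 → 56 → 58.
N — alternating steps +2, +5, +2, +5, …: 28, 30, 35, 37, 42, 44, 49 → 51 → 56.
So the next two terms are {m=56 | n=51} and {m=58 | n=56}.

{m=56 | n=51}, {m=58 | n=56}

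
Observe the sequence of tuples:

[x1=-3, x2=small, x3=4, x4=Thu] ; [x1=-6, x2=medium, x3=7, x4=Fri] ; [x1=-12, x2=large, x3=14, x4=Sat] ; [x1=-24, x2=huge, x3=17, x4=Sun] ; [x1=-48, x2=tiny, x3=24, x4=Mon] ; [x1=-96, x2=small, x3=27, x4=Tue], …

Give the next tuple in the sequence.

X1: -3, -6, -12, -24, -48, -96 → -192 (×2 each step).
X2 goes small, medium, large, huge, tiny, small → medium (repeats small → medium → large → huge → tiny).
X3: 4, 7, 14, 17, 24, 27 → 34 (alternating steps +3, +7, +3, +7, …).
X4: Thu, Fri, Sat, Sun, Mon, Tue → Wed (runs through the weekdays Mon→Sun).
Putting it together: [x1=-192, x2=medium, x3=34, x4=Wed].

[x1=-192, x2=medium, x3=34, x4=Wed]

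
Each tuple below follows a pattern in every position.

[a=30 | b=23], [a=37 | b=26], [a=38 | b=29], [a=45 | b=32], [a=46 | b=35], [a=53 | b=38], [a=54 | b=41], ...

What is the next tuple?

[a=61 | b=44]

A: alternating steps +7, +1, +7, +1, …; 30, 37, 38, 45, 46, 53, 54 → 61.
B — +3 each step: 23, 26, 29, 32, 35, 38, 41 → 44.
Combining the parts gives [a=61 | b=44].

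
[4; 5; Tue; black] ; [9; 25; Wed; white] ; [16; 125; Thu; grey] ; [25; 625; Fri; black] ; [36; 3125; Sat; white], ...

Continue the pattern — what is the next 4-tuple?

[49; 15625; Sun; grey]

First part: 4, 9, 16, 25, 36 → 49 (perfect squares: 2², 3², 4², …).
Second part — ×5 each step: 5, 25, 125, 625, 3125 → 15625.
Day: Tue, Wed, Thu, Fri, Sat → Sun (runs through the weekdays Mon→Sun).
Shade: repeats black → white → grey, so black, white, grey, black, white → grey.
Combining the parts gives [49; 15625; Sun; grey].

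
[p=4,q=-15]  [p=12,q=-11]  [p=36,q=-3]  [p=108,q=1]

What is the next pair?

P: 4, 12, 36, 108 → 324 (×3 each step).
Q goes -15, -11, -3, 1 → 9 (alternating steps +4, +8, +4, +8, …).
Putting it together: [p=324,q=9].

[p=324,q=9]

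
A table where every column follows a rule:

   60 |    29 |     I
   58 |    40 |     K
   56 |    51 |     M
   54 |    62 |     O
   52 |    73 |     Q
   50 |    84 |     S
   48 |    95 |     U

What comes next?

First component: −2 each step, so 60, 58, 56, 54, 52, 50, 48 → 46.
Second component: 29, 40, 51, 62, 73, 84, 95 → 106 (+11 each step).
Letter goes I, K, M, O, Q, S, U → W (letters move forward 2 places in the alphabet).
Putting it together: 46  106  W.

46  106  W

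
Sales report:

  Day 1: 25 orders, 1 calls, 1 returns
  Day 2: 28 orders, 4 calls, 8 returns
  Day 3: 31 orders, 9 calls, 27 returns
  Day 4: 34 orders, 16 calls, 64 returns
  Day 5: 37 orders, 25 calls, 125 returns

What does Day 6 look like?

40 orders, 36 calls, 216 returns

Orders — +3 each step: 25, 28, 31, 34, 37 → 40.
Calls: 1, 4, 9, 16, 25 → 36 (perfect squares: 1², 2², 3², …).
For the returns, perfect cubes: 1³, 2³, 3³, …: 1, 8, 27, 64, 125 → 216.
So the next line is 40 orders, 36 calls, 216 returns.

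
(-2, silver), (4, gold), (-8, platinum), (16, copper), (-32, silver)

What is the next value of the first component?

For the first component, ×(-2) each step: -2, 4, -8, 16, -32 → 64.

64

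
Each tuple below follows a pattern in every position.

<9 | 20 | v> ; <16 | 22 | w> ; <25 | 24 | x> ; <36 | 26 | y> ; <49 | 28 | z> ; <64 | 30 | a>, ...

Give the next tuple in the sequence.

First slot: 9, 16, 25, 36, 49, 64 → 81 (perfect squares: 3², 4², 5², …).
Second slot: +2 each step, so 20, 22, 24, 26, 28, 30 → 32.
Letter: letters move forward 1 place in the alphabet, wrapping Z→A; v, w, x, y, z, a → b.
So the next tuple is <81 | 32 | b>.

<81 | 32 | b>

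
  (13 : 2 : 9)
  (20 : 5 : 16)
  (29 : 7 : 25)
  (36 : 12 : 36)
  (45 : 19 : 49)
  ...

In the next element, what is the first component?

52

For the first component, alternating steps +7, +9, +7, +9, …: 13, 20, 29, 36, 45 → 52.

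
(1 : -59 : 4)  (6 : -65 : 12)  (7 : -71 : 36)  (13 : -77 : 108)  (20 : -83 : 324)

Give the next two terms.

(33 : -89 : 972), (53 : -95 : 2916)

First value — each term is the sum of the two before it: 1, 6, 7, 13, 20 → 33 → 53.
Second value goes -59, -65, -71, -77, -83 → -89 → -95 (−6 each step).
Third value — ×3 each step: 4, 12, 36, 108, 324 → 972 → 2916.
Putting the parts together: (33 : -89 : 972) and then (53 : -95 : 2916).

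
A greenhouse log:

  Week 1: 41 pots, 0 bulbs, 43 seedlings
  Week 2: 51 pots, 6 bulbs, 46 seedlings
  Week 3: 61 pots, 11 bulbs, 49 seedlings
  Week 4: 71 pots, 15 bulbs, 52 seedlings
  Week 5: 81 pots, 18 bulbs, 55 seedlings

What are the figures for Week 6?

Pots: 41, 51, 61, 71, 81 → 91 (+10 each step).
Bulbs — differences are 6, 5, 4, … (decreasing by 1 each time): 0, 6, 11, 15, 18 → 20.
Seedlings: +3 each step, so 43, 46, 49, 52, 55 → 58.
Combining the parts gives 91 pots, 20 bulbs, 58 seedlings.

91 pots, 20 bulbs, 58 seedlings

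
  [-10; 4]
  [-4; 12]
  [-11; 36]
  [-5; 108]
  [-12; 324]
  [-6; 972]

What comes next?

First value goes -10, -4, -11, -5, -12, -6 → -13 (alternating steps +6, −7, +6, −7, …).
For the second value, ×3 each step: 4, 12, 36, 108, 324, 972 → 2916.
Combining the parts gives [-13; 2916].

[-13; 2916]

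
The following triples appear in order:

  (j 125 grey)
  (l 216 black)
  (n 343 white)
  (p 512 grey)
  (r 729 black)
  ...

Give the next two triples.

Letter — letters move forward 2 places in the alphabet: j, l, n, p, r → t → v.
Second part — perfect cubes: 5³, 6³, 7³, …: 125, 216, 343, 512, 729 → 1000 → 1331.
Shade: grey, black, white, grey, black → white → grey (repeats grey → black → white).
Putting the parts together: (t 1000 white) and then (v 1331 grey).

(t 1000 white), (v 1331 grey)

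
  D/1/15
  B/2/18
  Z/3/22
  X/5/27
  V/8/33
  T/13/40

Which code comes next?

Letter — letters move back 2 places in the alphabet, wrapping A→Z: D, B, Z, X, V, T → R.
Second component: each term is the sum of the two before it; 1, 2, 3, 5, 8, 13 → 21.
Third component: differences are 3, 4, 5, … (increasing by 1 each time); 15, 18, 22, 27, 33, 40 → 48.
Putting it together: R/21/48.

R/21/48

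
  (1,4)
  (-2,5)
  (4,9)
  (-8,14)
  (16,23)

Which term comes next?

First part: 1, -2, 4, -8, 16 → -32 (×(-2) each step).
For the second part, each term is the sum of the two before it: 4, 5, 9, 14, 23 → 37.
Putting it together: (-32,37).

(-32,37)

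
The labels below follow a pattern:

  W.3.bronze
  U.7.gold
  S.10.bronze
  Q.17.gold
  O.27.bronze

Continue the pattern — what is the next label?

Letter goes W, U, S, Q, O → M (letters move back 2 places in the alphabet).
Second component goes 3, 7, 10, 17, 27 → 44 (each term is the sum of the two before it).
Rank — alternates bronze ↔ gold: bronze, gold, bronze, gold, bronze → gold.
Putting it together: M.44.gold.

M.44.gold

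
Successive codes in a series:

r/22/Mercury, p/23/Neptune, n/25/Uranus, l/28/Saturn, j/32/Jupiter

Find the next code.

h/37/Mars

Letter: letters move back 2 places in the alphabet, so r, p, n, l, j → h.
Second component: differences are 1, 2, 3, … (increasing by 1 each time), so 22, 23, 25, 28, 32 → 37.
Planet goes Mercury, Neptune, Uranus, Saturn, Jupiter → Mars (runs backward through the planets Mercury→Neptune).
Combining the parts gives h/37/Mars.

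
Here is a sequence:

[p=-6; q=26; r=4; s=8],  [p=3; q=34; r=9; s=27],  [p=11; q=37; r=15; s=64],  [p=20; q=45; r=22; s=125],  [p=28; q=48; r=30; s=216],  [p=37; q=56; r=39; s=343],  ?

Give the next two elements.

[p=45; q=59; r=49; s=512], [p=54; q=67; r=60; s=729]

P goes -6, 3, 11, 20, 28, 37 → 45 → 54 (alternating steps +9, +8, +9, +8, …).
Q goes 26, 34, 37, 45, 48, 56 → 59 → 67 (alternating steps +8, +3, +8, +3, …).
R goes 4, 9, 15, 22, 30, 39 → 49 → 60 (differences are 5, 6, 7, … (increasing by 1 each time)).
S: perfect cubes: 2³, 3³, 4³, …, so 8, 27, 64, 125, 216, 343 → 512 → 729.
So the next two elements are [p=45; q=59; r=49; s=512] and [p=54; q=67; r=60; s=729].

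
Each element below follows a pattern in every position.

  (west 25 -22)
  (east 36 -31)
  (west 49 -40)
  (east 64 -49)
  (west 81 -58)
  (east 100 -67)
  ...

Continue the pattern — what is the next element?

Direction: alternates west ↔ east; west, east, west, east, west, east → west.
Second entry — perfect squares: 5², 6², 7², …: 25, 36, 49, 64, 81, 100 → 121.
For the third entry, −9 each step: -22, -31, -40, -49, -58, -67 → -76.
Putting it together: (west 121 -76).

(west 121 -76)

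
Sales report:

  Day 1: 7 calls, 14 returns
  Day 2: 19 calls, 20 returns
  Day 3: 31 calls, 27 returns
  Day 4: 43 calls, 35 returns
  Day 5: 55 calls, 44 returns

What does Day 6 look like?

67 calls, 54 returns

Calls — +12 each step: 7, 19, 31, 43, 55 → 67.
Returns goes 14, 20, 27, 35, 44 → 54 (differences are 6, 7, 8, … (increasing by 1 each time)).
So the next line is 67 calls, 54 returns.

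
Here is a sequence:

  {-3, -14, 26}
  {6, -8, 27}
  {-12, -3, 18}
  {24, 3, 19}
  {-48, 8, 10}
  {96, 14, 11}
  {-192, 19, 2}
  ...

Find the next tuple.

{384, 25, 3}

First slot goes -3, 6, -12, 24, -48, 96, -192 → 384 (×(-2) each step).
For the second slot, alternating steps +6, +5, +6, +5, …: -14, -8, -3, 3, 8, 14, 19 → 25.
Third slot: 26, 27, 18, 19, 10, 11, 2 → 3 (alternating steps +1, −9, +1, −9, …).
Putting it together: {384, 25, 3}.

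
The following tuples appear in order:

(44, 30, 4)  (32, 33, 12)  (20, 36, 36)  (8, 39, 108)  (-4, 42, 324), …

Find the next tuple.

(-16, 45, 972)

First slot goes 44, 32, 20, 8, -4 → -16 (−12 each step).
Second slot: 30, 33, 36, 39, 42 → 45 (+3 each step).
Third slot goes 4, 12, 36, 108, 324 → 972 (×3 each step).
Putting it together: (-16, 45, 972).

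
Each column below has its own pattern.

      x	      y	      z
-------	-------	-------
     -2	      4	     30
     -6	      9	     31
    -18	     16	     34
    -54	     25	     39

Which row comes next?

For the column x, ×3 each step: -2, -6, -18, -54 → -162.
Column y: perfect squares: 2², 3², 4², …; 4, 9, 16, 25 → 36.
For the column z, differences are 1, 3, 5, … (increasing by 2 each time): 30, 31, 34, 39 → 46.
So the next row is -162  36  46.

-162  36  46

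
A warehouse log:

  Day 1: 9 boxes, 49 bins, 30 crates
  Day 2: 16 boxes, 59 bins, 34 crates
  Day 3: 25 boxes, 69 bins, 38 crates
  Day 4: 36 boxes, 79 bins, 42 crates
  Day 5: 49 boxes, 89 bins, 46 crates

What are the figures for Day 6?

Boxes: perfect squares: 3², 4², 5², …; 9, 16, 25, 36, 49 → 64.
Bins — +10 each step: 49, 59, 69, 79, 89 → 99.
Crates — +4 each step: 30, 34, 38, 42, 46 → 50.
So the next line is 64 boxes, 99 bins, 50 crates.

64 boxes, 99 bins, 50 crates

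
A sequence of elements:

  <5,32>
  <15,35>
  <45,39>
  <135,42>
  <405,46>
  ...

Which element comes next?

<1215,49>

First component: ×3 each step, so 5, 15, 45, 135, 405 → 1215.
Second component goes 32, 35, 39, 42, 46 → 49 (alternating steps +3, +4, +3, +4, …).
Combining the parts gives <1215,49>.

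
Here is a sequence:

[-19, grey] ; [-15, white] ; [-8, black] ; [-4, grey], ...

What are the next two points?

For the first component, alternating steps +4, +7, +4, +7, …: -19, -15, -8, -4 → 3 → 7.
Shade: repeats grey → white → black; grey, white, black, grey → white → black.
So the next two points are [3, white] and [7, black].

[3, white], [7, black]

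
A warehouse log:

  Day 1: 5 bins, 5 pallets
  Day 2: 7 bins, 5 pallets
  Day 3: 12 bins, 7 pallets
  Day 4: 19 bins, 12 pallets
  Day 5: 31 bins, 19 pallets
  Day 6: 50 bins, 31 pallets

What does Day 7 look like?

Bins: each term is the sum of the two before it, so 5, 7, 12, 19, 31, 50 → 81.
Pallets goes 5, 5, 7, 12, 19, 31 → 50 (always the previous value of the bins).
So the next line is 81 bins, 50 pallets.

81 bins, 50 pallets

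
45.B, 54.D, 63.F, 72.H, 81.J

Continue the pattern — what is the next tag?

First component: 45, 54, 63, 72, 81 → 90 (+9 each step).
Letter: letters move forward 2 places in the alphabet, so B, D, F, H, J → L.
Putting it together: 90.L.

90.L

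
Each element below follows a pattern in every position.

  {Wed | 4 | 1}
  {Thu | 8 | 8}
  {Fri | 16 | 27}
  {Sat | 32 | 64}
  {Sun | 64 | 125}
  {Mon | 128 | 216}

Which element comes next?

{Tue | 256 | 343}

Day — runs through the weekdays Mon→Sun: Wed, Thu, Fri, Sat, Sun, Mon → Tue.
Second value: ×2 each step, so 4, 8, 16, 32, 64, 128 → 256.
For the third value, perfect cubes: 1³, 2³, 3³, …: 1, 8, 27, 64, 125, 216 → 343.
Combining the parts gives {Tue | 256 | 343}.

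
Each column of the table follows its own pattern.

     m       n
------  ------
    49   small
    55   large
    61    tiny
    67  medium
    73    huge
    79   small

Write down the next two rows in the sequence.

85  large; 91  tiny

Column m: +6 each step, so 49, 55, 61, 67, 73, 79 → 85 → 91.
For the column n, repeats small → large → tiny → medium → huge: small, large, tiny, medium, huge, small → large → tiny.
So the next two rows are 85  large and 91  tiny.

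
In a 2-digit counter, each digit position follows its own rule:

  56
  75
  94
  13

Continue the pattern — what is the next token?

First digit — +2 each step, mod 10: 5, 7, 9, 1 → 3.
Second digit: 6, 5, 4, 3 → 2 (−1 each step, mod 10).
So the next token is 32.

32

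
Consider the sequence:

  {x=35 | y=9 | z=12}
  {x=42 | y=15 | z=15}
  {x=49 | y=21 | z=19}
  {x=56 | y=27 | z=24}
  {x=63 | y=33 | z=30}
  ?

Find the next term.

{x=70 | y=39 | z=37}

X — +7 each step: 35, 42, 49, 56, 63 → 70.
For the y, +6 each step: 9, 15, 21, 27, 33 → 39.
Z: differences are 3, 4, 5, … (increasing by 1 each time); 12, 15, 19, 24, 30 → 37.
Combining the parts gives {x=70 | y=39 | z=37}.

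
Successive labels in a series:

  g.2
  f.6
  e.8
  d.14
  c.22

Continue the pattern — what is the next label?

b.36

Letter: letters move back 1 place in the alphabet, so g, f, e, d, c → b.
Second component: each term is the sum of the two before it, so 2, 6, 8, 14, 22 → 36.
Combining the parts gives b.36.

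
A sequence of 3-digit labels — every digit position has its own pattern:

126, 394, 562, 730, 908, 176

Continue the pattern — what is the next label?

First digit: +2 each step, mod 10, so 1, 3, 5, 7, 9, 1 → 3.
Second digit — −3 each step, mod 10: 2, 9, 6, 3, 0, 7 → 4.
Third digit — −2 each step, mod 10: 6, 4, 2, 0, 8, 6 → 4.
Putting it together: 344.

344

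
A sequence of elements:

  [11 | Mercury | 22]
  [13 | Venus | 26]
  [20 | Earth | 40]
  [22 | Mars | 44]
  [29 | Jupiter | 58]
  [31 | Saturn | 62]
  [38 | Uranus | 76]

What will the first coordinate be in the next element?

First coordinate: alternating steps +2, +7, +2, +7, …; 11, 13, 20, 22, 29, 31, 38 → 40.

40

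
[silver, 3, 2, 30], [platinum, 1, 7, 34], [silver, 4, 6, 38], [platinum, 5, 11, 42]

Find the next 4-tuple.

[silver, 9, 10, 46]

Metal goes silver, platinum, silver, platinum → silver (alternates silver ↔ platinum).
Second component: each term is the sum of the two before it, so 3, 1, 4, 5 → 9.
Third component goes 2, 7, 6, 11 → 10 (alternating steps +5, −1, +5, −1, …).
Fourth component: +4 each step, so 30, 34, 38, 42 → 46.
Combining the parts gives [silver, 9, 10, 46].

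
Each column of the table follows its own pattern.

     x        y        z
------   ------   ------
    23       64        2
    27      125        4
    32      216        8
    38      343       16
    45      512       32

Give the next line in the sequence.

53  729  64

Column x: differences are 4, 5, 6, … (increasing by 1 each time); 23, 27, 32, 38, 45 → 53.
Column y — perfect cubes: 4³, 5³, 6³, …: 64, 125, 216, 343, 512 → 729.
Column z: ×2 each step, so 2, 4, 8, 16, 32 → 64.
Putting it together: 53  729  64.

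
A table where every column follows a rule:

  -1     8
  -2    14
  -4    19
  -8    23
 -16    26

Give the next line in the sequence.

-32  28

First component — ×2 each step: -1, -2, -4, -8, -16 → -32.
Second component: differences are 6, 5, 4, … (decreasing by 1 each time), so 8, 14, 19, 23, 26 → 28.
Putting it together: -32  28.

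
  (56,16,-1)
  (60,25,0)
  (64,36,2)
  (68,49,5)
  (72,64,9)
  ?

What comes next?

(76,81,14)

First part: +4 each step, so 56, 60, 64, 68, 72 → 76.
Second part: perfect squares: 4², 5², 6², …; 16, 25, 36, 49, 64 → 81.
Third part: -1, 0, 2, 5, 9 → 14 (differences are 1, 2, 3, … (increasing by 1 each time)).
So the next element is (76,81,14).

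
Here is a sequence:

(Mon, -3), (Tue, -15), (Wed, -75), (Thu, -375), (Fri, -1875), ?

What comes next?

(Sat, -9375)

Day — runs through the weekdays Mon→Sun: Mon, Tue, Wed, Thu, Fri → Sat.
Second part: -3, -15, -75, -375, -1875 → -9375 (×5 each step).
Combining the parts gives (Sat, -9375).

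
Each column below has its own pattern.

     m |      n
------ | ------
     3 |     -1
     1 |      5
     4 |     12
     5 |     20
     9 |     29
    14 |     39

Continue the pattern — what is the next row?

23  50

Column m: 3, 1, 4, 5, 9, 14 → 23 (each term is the sum of the two before it).
Column n — differences are 6, 7, 8, … (increasing by 1 each time): -1, 5, 12, 20, 29, 39 → 50.
Combining the parts gives 23  50.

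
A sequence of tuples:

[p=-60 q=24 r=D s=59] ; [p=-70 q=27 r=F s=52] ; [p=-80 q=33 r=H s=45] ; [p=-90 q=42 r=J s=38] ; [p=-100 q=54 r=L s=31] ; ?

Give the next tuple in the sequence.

P: −10 each step, so -60, -70, -80, -90, -100 → -110.
Q: 24, 27, 33, 42, 54 → 69 (differences are 3, 6, 9, … (increasing by 3 each time)).
R: D, F, H, J, L → N (letters move forward 2 places in the alphabet).
S: 59, 52, 45, 38, 31 → 24 (−7 each step).
Combining the parts gives [p=-110 q=69 r=N s=24].

[p=-110 q=69 r=N s=24]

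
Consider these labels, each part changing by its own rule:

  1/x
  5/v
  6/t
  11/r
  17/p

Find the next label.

28/n

First component — each term is the sum of the two before it: 1, 5, 6, 11, 17 → 28.
Letter: x, v, t, r, p → n (letters move back 2 places in the alphabet).
Combining the parts gives 28/n.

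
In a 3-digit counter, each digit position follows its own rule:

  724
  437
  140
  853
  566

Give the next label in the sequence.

First digit: −3 each step, mod 10; 7, 4, 1, 8, 5 → 2.
Second digit goes 2, 3, 4, 5, 6 → 7 (+1 each step, mod 10).
Third digit: +3 each step, mod 10, so 4, 7, 0, 3, 6 → 9.
Combining the parts gives 279.

279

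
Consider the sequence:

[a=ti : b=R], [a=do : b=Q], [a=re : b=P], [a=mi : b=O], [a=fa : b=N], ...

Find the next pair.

[a=sol : b=M]

A: ti, do, re, mi, fa → sol (runs through the solfège scale do→ti).
B goes R, Q, P, O, N → M (letters move back 1 place in the alphabet).
Combining the parts gives [a=sol : b=M].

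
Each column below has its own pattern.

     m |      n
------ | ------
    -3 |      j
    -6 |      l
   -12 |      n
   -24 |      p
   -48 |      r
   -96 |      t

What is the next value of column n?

Column n goes j, l, n, p, r, t → v (letters move forward 2 places in the alphabet).

v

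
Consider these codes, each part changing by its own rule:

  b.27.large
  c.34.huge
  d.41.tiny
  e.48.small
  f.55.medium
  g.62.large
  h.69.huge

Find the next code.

Letter goes b, c, d, e, f, g, h → i (letters move forward 1 place in the alphabet).
Second component: +7 each step, so 27, 34, 41, 48, 55, 62, 69 → 76.
Size: large, huge, tiny, small, medium, large, huge → tiny (repeats large → huge → tiny → small → medium).
Putting it together: i.76.tiny.

i.76.tiny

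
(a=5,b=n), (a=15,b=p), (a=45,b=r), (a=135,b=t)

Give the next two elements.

(a=405,b=v), (a=1215,b=x)

A — ×3 each step: 5, 15, 45, 135 → 405 → 1215.
B: letters move forward 2 places in the alphabet; n, p, r, t → v → x.
So the next two elements are (a=405,b=v) and (a=1215,b=x).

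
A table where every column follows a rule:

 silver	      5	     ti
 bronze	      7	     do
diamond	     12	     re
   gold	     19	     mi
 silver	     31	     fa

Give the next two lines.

bronze  50  sol; diamond  81  la

Rank goes silver, bronze, diamond, gold, silver → bronze → diamond (repeats silver → bronze → diamond → gold).
Second component: 5, 7, 12, 19, 31 → 50 → 81 (each term is the sum of the two before it).
Note goes ti, do, re, mi, fa → sol → la (runs through the solfège scale do→ti).
Putting the parts together: bronze  50  sol and then diamond  81  la.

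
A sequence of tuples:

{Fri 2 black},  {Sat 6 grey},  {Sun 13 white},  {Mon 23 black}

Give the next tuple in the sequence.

{Tue 36 grey}

For the day, runs through the weekdays Mon→Sun: Fri, Sat, Sun, Mon → Tue.
For the second coordinate, differences are 4, 7, 10, … (increasing by 3 each time): 2, 6, 13, 23 → 36.
Shade: repeats black → grey → white; black, grey, white, black → grey.
Putting it together: {Tue 36 grey}.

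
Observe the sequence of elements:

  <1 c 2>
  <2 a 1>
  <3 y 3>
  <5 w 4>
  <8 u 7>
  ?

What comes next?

<13 s 11>

First component — each term is the sum of the two before it: 1, 2, 3, 5, 8 → 13.
Letter — letters move back 2 places in the alphabet, wrapping A→Z: c, a, y, w, u → s.
Third component: each term is the sum of the two before it; 2, 1, 3, 4, 7 → 11.
So the next element is <13 s 11>.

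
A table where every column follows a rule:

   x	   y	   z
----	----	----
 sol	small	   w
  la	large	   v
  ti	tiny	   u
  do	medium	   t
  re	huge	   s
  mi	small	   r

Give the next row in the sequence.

fa  large  q

For the column x, runs through the solfège scale do→ti: sol, la, ti, do, re, mi → fa.
Column y goes small, large, tiny, medium, huge, small → large (repeats small → large → tiny → medium → huge).
For the column z, letters move back 1 place in the alphabet: w, v, u, t, s, r → q.
Combining the parts gives fa  large  q.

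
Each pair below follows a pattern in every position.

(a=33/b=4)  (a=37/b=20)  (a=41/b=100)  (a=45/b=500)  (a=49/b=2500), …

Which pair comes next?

For the a, +4 each step: 33, 37, 41, 45, 49 → 53.
B: ×5 each step; 4, 20, 100, 500, 2500 → 12500.
So the next pair is (a=53/b=12500).

(a=53/b=12500)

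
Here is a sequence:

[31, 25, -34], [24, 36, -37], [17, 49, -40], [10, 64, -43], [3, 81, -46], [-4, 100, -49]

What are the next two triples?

[-11, 121, -52], [-18, 144, -55]

First coordinate: −7 each step; 31, 24, 17, 10, 3, -4 → -11 → -18.
Second coordinate: perfect squares: 5², 6², 7², …; 25, 36, 49, 64, 81, 100 → 121 → 144.
For the third coordinate, −3 each step: -34, -37, -40, -43, -46, -49 → -52 → -55.
Putting the parts together: [-11, 121, -52] and then [-18, 144, -55].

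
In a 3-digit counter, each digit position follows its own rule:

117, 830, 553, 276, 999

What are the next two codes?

612 then 335

For the first digit, −3 each step, mod 10: 1, 8, 5, 2, 9 → 6 → 3.
Second digit goes 1, 3, 5, 7, 9 → 1 → 3 (+2 each step, mod 10).
Third digit — +3 each step, mod 10: 7, 0, 3, 6, 9 → 2 → 5.
So the next two codes are 612 and 335.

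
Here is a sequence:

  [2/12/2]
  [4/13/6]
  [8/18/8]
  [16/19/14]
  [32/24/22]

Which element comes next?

First coordinate goes 2, 4, 8, 16, 32 → 64 (×2 each step).
Second coordinate: alternating steps +1, +5, +1, +5, …; 12, 13, 18, 19, 24 → 25.
Third coordinate — each term is the sum of the two before it: 2, 6, 8, 14, 22 → 36.
So the next element is [64/25/36].

[64/25/36]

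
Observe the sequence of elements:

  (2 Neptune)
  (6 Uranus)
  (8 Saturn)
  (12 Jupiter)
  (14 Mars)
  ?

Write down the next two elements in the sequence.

First part: 2, 6, 8, 12, 14 → 18 → 20 (alternating steps +4, +2, +4, +2, …).
Planet: runs backward through the planets Mercury→Neptune; Neptune, Uranus, Saturn, Jupiter, Mars → Earth → Venus.
So the next two elements are (18 Earth) and (20 Venus).

(18 Earth), (20 Venus)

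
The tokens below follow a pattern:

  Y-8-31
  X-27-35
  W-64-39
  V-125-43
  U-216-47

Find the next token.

Letter: letters move back 1 place in the alphabet; Y, X, W, V, U → T.
Second component: perfect cubes: 2³, 3³, 4³, …, so 8, 27, 64, 125, 216 → 343.
Third component: +4 each step, so 31, 35, 39, 43, 47 → 51.
Combining the parts gives T-343-51.

T-343-51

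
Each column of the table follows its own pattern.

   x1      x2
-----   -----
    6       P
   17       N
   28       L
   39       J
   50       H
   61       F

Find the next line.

72  D

Column x1: +11 each step; 6, 17, 28, 39, 50, 61 → 72.
Column x2 — letters move back 2 places in the alphabet: P, N, L, J, H, F → D.
So the next line is 72  D.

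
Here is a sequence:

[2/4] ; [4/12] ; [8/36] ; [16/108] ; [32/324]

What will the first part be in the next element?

64

First part: ×2 each step, so 2, 4, 8, 16, 32 → 64.
For the second part, ×3 each step: 4, 12, 36, 108, 324 → 972.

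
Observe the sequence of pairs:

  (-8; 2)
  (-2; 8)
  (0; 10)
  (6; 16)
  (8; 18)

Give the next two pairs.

First value: alternating steps +6, +2, +6, +2, …, so -8, -2, 0, 6, 8 → 14 → 16.
For the second value, always 10 more than the first value: 2, 8, 10, 16, 18 → 24 → 26.
Putting the parts together: (14; 24) and then (16; 26).

(14; 24), (16; 26)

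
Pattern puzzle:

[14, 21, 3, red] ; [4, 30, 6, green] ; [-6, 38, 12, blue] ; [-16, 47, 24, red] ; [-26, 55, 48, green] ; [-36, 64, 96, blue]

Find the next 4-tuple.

[-46, 72, 192, red]

First part: −10 each step, so 14, 4, -6, -16, -26, -36 → -46.
Second part — alternating steps +9, +8, +9, +8, …: 21, 30, 38, 47, 55, 64 → 72.
Third part: ×2 each step; 3, 6, 12, 24, 48, 96 → 192.
For the colour, repeats red → green → blue: red, green, blue, red, green, blue → red.
So the next 4-tuple is [-46, 72, 192, red].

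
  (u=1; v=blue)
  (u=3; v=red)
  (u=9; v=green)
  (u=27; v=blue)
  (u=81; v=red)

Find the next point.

(u=243; v=green)

U — ×3 each step: 1, 3, 9, 27, 81 → 243.
V goes blue, red, green, blue, red → green (repeats blue → red → green).
Putting it together: (u=243; v=green).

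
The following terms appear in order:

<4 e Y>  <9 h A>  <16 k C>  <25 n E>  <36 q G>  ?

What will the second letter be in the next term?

I

Second letter: letters move forward 2 places in the alphabet, wrapping Z→A, so Y, A, C, E, G → I.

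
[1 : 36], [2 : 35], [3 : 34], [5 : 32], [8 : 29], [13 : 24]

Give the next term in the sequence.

[21 : 16]

First part: 1, 2, 3, 5, 8, 13 → 21 (each term is the sum of the two before it).
For the second part, together with the first part always sums to 37: 36, 35, 34, 32, 29, 24 → 16.
Putting it together: [21 : 16].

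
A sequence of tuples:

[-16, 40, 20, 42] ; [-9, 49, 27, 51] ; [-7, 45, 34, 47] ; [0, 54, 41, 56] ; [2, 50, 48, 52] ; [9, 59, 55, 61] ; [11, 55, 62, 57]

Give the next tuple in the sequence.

[18, 64, 69, 66]

First coordinate goes -16, -9, -7, 0, 2, 9, 11 → 18 (alternating steps +7, +2, +7, +2, …).
Second coordinate — alternating steps +9, −4, +9, −4, …: 40, 49, 45, 54, 50, 59, 55 → 64.
For the third coordinate, +7 each step: 20, 27, 34, 41, 48, 55, 62 → 69.
Fourth coordinate — always 2 more than the second coordinate: 42, 51, 47, 56, 52, 61, 57 → 66.
Putting it together: [18, 64, 69, 66].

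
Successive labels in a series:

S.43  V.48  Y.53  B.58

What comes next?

Letter goes S, V, Y, B → E (letters move forward 3 places in the alphabet, wrapping Z→A).
For the second component, +5 each step: 43, 48, 53, 58 → 63.
Putting it together: E.63.

E.63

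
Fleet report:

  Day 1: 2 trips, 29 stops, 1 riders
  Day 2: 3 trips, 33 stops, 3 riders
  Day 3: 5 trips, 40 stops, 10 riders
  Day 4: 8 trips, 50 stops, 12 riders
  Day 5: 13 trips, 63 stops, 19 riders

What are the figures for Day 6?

Trips: each term is the sum of the two before it, so 2, 3, 5, 8, 13 → 21.
Stops goes 29, 33, 40, 50, 63 → 79 (differences are 4, 7, 10, … (increasing by 3 each time)).
Riders: 1, 3, 10, 12, 19 → 21 (alternating steps +2, +7, +2, +7, …).
Combining the parts gives 21 trips, 79 stops, 21 riders.

21 trips, 79 stops, 21 riders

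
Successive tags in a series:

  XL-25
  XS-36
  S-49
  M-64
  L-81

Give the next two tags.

XL-100 then XS-121

Size goes XL, XS, S, M, L → XL → XS (runs through clothing sizes XS→XL).
Second component — perfect squares: 5², 6², 7², …: 25, 36, 49, 64, 81 → 100 → 121.
Putting the parts together: XL-100 and then XS-121.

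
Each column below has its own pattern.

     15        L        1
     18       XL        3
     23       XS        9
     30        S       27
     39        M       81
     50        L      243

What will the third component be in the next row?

First component: differences are 3, 5, 7, … (increasing by 2 each time); 15, 18, 23, 30, 39, 50 → 63.
Size goes L, XL, XS, S, M, L → XL (repeats L → XL → XS → S → M).
Third component: 1, 3, 9, 27, 81, 243 → 729 (×3 each step).

729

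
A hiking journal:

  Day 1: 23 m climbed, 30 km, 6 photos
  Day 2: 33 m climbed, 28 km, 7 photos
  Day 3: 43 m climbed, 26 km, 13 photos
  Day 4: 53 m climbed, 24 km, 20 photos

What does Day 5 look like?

63 m climbed, 22 km, 33 photos

M climbed: +10 each step, so 23, 33, 43, 53 → 63.
Km: 30, 28, 26, 24 → 22 (−2 each step).
Photos: 6, 7, 13, 20 → 33 (each term is the sum of the two before it).
So the next line is 63 m climbed, 22 km, 33 photos.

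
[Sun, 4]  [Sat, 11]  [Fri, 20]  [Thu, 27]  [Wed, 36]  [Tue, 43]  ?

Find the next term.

[Mon, 52]

Day: runs backward through the weekdays Mon→Sun, so Sun, Sat, Fri, Thu, Wed, Tue → Mon.
For the second coordinate, alternating steps +7, +9, +7, +9, …: 4, 11, 20, 27, 36, 43 → 52.
So the next term is [Mon, 52].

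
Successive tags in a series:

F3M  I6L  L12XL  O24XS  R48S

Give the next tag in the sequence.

U96M

Letter — letters move forward 3 places in the alphabet: F, I, L, O, R → U.
For the second component, ×2 each step: 3, 6, 12, 24, 48 → 96.
Size: M, L, XL, XS, S → M (runs through clothing sizes XS→XL).
Putting it together: U96M.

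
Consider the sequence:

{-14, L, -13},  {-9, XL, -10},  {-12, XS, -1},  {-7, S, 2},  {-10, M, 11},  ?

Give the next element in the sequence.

First value: alternating steps +5, −3, +5, −3, …, so -14, -9, -12, -7, -10 → -5.
Size goes L, XL, XS, S, M → L (runs through clothing sizes XS→XL).
Third value: alternating steps +3, +9, +3, +9, …; -13, -10, -1, 2, 11 → 14.
Putting it together: {-5, L, 14}.

{-5, L, 14}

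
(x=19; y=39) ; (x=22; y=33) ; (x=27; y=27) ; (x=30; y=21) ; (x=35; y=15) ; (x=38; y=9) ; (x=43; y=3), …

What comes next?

(x=46; y=-3)

For the x, alternating steps +3, +5, +3, +5, …: 19, 22, 27, 30, 35, 38, 43 → 46.
Y: −6 each step; 39, 33, 27, 21, 15, 9, 3 → -3.
Combining the parts gives (x=46; y=-3).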